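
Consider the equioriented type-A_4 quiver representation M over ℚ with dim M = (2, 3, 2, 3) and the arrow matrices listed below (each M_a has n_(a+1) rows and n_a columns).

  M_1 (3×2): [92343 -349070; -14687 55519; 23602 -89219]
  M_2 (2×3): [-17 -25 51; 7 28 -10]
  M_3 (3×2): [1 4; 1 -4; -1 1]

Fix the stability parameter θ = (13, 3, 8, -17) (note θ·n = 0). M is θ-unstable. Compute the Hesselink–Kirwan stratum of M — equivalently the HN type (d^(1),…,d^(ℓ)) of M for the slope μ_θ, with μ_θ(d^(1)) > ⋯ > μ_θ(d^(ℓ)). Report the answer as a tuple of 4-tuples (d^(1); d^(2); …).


Via rank(M_{q-1}∘⋯∘M_p): M ≅ I[1,4]^2, I[2,2], I[4,4].
μ_θ-semistable layers: μ^(1)=3; μ^(2)=7/4; μ^(3)=-17

((0, 1, 0, 0); (2, 2, 2, 2); (0, 0, 0, 1))


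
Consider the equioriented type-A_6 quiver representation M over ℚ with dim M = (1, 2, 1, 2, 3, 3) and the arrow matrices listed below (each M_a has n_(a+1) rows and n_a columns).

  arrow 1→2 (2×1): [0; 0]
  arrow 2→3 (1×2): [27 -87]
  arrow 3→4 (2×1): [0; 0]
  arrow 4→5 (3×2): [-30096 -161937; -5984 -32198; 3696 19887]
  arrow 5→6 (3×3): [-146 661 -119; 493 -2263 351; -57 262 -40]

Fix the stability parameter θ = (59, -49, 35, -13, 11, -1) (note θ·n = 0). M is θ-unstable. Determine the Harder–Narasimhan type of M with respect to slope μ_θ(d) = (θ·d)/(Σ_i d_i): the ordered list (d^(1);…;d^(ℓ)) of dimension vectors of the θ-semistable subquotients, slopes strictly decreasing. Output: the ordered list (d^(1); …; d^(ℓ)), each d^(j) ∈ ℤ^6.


Barcode: M ≅ I[1,1], I[2,2], I[2,3], I[4,4], I[4,6], I[5,5], I[5,6], I[6,6]. HN layers by μ_θ (7 steps, strictly decreasing):
  μ^(1)=59; μ^(2)=35; μ^(3)=11; μ^(4)=5; μ^(5)=-1; μ^(6)=-13; μ^(7)=-49

((1, 0, 0, 0, 0, 0); (0, 0, 1, 0, 0, 0); (0, 0, 0, 0, 1, 0); (0, 0, 0, 0, 2, 2); (0, 0, 0, 0, 0, 1); (0, 0, 0, 2, 0, 0); (0, 2, 0, 0, 0, 0))


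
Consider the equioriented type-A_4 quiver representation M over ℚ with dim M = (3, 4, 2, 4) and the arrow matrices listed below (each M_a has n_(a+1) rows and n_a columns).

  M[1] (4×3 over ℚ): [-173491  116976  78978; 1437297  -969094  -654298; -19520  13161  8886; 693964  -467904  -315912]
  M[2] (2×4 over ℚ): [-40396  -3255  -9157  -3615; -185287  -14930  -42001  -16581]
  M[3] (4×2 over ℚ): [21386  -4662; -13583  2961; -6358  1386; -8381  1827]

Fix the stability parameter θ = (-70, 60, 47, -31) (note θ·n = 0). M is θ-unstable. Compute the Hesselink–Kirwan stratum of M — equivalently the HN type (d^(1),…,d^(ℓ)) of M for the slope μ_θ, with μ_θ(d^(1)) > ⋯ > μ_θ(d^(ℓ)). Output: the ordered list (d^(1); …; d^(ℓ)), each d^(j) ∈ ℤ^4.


Via rank(M_{q-1}∘⋯∘M_p): M ≅ I[1,1], I[1,2], I[1,3], I[2,2], I[2,4], I[4,4]^3.
μ_θ-semistable layers: μ^(1)=60; μ^(2)=107/2; μ^(3)=76/3; μ^(4)=-31; μ^(5)=-70

((0, 2, 0, 0); (0, 1, 1, 0); (0, 1, 1, 1); (0, 0, 0, 3); (3, 0, 0, 0))


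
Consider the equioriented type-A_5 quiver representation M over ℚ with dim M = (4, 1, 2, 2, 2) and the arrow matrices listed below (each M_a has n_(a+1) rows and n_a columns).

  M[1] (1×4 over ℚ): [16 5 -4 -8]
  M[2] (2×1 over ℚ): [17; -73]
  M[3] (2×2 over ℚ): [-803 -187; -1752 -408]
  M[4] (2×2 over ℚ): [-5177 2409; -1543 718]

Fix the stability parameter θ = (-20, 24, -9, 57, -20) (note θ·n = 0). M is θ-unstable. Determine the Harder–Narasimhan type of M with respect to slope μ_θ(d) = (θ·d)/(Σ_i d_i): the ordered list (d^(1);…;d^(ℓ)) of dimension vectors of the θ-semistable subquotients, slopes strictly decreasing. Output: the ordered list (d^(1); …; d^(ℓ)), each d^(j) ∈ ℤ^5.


Barcode: M ≅ I[1,1]^3, I[1,3], I[3,5], I[4,5]. HN layers by μ_θ (4 steps, strictly decreasing):
  μ^(1)=37/2; μ^(2)=15/2; μ^(3)=-9; μ^(4)=-20

((0, 0, 0, 2, 2); (0, 1, 1, 0, 0); (0, 0, 1, 0, 0); (4, 0, 0, 0, 0))


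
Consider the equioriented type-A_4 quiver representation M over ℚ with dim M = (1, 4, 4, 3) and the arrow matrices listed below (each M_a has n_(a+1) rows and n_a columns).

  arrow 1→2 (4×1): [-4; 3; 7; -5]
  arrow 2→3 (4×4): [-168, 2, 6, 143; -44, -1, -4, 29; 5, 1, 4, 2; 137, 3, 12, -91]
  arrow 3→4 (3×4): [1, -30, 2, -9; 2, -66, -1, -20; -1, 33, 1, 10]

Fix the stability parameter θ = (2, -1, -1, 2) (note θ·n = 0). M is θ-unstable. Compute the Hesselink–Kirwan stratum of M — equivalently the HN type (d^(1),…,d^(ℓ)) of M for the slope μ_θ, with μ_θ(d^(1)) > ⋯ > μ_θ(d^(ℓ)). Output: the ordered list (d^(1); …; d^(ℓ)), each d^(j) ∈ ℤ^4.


Interval decomposition of M: I[1,4], I[2,3], I[2,4]^2.
HN type (ℓ=3): μ^(1)=2; μ^(2)=0; μ^(3)=-1

((0, 0, 0, 3); (1, 1, 1, 0); (0, 3, 3, 0))


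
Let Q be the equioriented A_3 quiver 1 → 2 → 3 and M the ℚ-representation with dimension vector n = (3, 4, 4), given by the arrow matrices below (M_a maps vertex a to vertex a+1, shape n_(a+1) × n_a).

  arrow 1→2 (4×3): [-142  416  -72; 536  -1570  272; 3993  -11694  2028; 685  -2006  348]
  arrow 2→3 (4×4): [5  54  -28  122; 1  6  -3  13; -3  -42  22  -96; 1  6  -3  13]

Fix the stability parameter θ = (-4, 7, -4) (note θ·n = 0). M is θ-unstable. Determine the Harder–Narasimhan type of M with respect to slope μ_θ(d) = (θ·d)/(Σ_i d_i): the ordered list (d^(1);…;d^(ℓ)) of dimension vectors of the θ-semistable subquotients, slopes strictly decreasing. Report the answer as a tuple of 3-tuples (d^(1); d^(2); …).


Via rank(M_{q-1}∘⋯∘M_p): M ≅ I[1,1], I[1,2]^2, I[2,3]^2, I[3,3]^2.
μ_θ-semistable layers: μ^(1)=7; μ^(2)=3/2; μ^(3)=-4

((0, 2, 0); (0, 2, 2); (3, 0, 2))


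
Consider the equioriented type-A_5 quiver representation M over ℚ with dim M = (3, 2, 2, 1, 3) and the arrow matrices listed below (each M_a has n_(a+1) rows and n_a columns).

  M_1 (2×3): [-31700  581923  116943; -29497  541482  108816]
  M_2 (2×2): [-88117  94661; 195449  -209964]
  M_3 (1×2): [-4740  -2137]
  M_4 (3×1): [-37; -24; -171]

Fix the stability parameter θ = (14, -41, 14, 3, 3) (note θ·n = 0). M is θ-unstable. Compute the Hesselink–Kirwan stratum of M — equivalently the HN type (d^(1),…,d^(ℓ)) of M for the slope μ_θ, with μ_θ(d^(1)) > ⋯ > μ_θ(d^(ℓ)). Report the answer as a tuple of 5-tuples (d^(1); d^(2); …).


Barcode: M ≅ I[1,1], I[1,3], I[1,5], I[5,5]^2. HN layers by μ_θ (4 steps, strictly decreasing):
  μ^(1)=14; μ^(2)=20/3; μ^(3)=3; μ^(4)=-27/2

((1, 0, 1, 0, 0); (0, 0, 1, 1, 1); (0, 0, 0, 0, 2); (2, 2, 0, 0, 0))


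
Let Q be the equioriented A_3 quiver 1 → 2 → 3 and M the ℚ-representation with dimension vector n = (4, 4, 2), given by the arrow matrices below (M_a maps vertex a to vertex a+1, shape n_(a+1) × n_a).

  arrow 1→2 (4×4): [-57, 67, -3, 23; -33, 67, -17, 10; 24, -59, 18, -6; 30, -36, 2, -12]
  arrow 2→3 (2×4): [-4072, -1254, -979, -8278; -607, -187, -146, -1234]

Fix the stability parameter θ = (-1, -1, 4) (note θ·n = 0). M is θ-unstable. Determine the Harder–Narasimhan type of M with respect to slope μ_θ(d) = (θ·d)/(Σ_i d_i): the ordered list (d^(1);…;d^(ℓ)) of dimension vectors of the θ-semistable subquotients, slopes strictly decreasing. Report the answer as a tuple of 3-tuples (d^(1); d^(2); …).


Interval decomposition of M: I[1,1], I[1,2], I[1,3]^2, I[2,2].
HN type (ℓ=2): μ^(1)=4; μ^(2)=-1

((0, 0, 2); (4, 4, 0))


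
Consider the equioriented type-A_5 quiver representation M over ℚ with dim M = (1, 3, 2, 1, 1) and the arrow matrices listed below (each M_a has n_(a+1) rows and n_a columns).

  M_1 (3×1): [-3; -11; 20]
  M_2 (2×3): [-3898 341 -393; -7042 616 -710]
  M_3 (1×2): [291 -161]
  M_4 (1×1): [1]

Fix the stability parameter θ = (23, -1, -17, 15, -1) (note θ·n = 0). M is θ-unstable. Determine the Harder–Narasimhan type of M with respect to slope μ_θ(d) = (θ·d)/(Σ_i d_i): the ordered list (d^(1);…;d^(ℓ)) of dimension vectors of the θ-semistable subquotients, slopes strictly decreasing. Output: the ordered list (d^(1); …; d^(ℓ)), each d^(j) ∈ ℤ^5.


Interval decomposition of M: I[1,5], I[2,2], I[2,3].
HN type (ℓ=4): μ^(1)=7; μ^(2)=5/3; μ^(3)=-1; μ^(4)=-9

((0, 0, 0, 1, 1); (1, 1, 1, 0, 0); (0, 1, 0, 0, 0); (0, 1, 1, 0, 0))


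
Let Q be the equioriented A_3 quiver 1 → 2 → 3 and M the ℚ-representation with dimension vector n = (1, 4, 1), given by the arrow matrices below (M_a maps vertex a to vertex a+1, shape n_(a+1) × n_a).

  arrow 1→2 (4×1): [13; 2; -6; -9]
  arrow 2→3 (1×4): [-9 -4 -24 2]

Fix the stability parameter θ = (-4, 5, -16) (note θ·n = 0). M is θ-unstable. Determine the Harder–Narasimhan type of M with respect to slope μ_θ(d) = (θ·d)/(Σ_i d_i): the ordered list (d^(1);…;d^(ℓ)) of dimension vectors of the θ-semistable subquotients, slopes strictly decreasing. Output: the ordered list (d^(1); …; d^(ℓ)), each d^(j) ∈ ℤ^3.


Via rank(M_{q-1}∘⋯∘M_p): M ≅ I[1,3], I[2,2]^3.
μ_θ-semistable layers: μ^(1)=5; μ^(2)=-5

((0, 3, 0); (1, 1, 1))


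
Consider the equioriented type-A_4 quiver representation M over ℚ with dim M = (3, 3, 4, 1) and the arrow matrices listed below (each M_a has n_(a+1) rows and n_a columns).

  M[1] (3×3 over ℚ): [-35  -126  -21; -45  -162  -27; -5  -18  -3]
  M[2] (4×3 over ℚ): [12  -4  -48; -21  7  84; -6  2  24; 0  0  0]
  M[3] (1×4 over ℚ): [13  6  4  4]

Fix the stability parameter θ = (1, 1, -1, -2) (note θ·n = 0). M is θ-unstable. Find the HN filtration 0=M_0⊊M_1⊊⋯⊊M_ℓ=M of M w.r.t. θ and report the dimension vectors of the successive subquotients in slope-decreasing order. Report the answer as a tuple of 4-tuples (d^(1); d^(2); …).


Via rank(M_{q-1}∘⋯∘M_p): M ≅ I[1,1]^2, I[1,2], I[2,2], I[2,4], I[3,3]^3.
μ_θ-semistable layers: μ^(1)=1; μ^(2)=-2/3; μ^(3)=-1

((3, 2, 0, 0); (0, 1, 1, 1); (0, 0, 3, 0))


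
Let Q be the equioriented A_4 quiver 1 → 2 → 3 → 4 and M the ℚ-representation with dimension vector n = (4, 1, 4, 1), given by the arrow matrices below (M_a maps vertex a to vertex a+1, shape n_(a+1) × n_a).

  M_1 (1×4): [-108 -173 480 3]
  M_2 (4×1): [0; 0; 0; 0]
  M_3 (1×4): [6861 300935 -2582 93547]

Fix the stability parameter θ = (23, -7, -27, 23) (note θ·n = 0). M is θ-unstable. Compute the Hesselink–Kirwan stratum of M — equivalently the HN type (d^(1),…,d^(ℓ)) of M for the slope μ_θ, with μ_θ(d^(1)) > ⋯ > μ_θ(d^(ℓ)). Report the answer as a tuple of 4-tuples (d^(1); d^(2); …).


Via rank(M_{q-1}∘⋯∘M_p): M ≅ I[1,1]^3, I[1,2], I[3,3]^3, I[3,4].
μ_θ-semistable layers: μ^(1)=23; μ^(2)=8; μ^(3)=-27

((3, 0, 0, 1); (1, 1, 0, 0); (0, 0, 4, 0))


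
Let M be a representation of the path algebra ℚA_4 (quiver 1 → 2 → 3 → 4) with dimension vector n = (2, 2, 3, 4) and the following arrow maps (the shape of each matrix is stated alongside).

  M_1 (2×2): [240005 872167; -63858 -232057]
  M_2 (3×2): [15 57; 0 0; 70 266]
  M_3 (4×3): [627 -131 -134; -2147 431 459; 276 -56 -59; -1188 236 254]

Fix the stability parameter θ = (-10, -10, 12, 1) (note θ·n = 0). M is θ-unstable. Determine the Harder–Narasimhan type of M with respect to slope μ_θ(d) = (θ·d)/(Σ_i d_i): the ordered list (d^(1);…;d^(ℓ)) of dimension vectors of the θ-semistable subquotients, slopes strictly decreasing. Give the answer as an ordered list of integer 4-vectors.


Via rank(M_{q-1}∘⋯∘M_p): M ≅ I[1,2], I[1,4], I[3,3], I[3,4], I[4,4]^2.
μ_θ-semistable layers: μ^(1)=12; μ^(2)=13/2; μ^(3)=1; μ^(4)=-10

((0, 0, 1, 0); (0, 0, 2, 2); (0, 0, 0, 2); (2, 2, 0, 0))


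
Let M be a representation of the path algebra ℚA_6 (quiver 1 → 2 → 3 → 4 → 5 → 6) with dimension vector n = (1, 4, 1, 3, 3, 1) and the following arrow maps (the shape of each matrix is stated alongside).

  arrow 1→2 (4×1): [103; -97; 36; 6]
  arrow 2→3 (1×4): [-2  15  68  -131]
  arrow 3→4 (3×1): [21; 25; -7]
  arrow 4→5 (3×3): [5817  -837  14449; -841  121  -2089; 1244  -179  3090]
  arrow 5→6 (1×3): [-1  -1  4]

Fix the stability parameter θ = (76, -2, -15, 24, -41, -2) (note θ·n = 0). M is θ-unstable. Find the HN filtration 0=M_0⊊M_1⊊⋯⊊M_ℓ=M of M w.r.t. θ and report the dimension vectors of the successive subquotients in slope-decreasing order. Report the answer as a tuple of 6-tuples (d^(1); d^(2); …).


Via rank(M_{q-1}∘⋯∘M_p): M ≅ I[1,5], I[2,2]^3, I[4,4], I[4,5], I[5,6].
μ_θ-semistable layers: μ^(1)=24; μ^(2)=42/5; μ^(3)=-2; μ^(4)=-17/2; μ^(5)=-41

((0, 0, 0, 1, 0, 0); (1, 1, 1, 1, 1, 0); (0, 3, 0, 0, 0, 1); (0, 0, 0, 1, 1, 0); (0, 0, 0, 0, 1, 0))


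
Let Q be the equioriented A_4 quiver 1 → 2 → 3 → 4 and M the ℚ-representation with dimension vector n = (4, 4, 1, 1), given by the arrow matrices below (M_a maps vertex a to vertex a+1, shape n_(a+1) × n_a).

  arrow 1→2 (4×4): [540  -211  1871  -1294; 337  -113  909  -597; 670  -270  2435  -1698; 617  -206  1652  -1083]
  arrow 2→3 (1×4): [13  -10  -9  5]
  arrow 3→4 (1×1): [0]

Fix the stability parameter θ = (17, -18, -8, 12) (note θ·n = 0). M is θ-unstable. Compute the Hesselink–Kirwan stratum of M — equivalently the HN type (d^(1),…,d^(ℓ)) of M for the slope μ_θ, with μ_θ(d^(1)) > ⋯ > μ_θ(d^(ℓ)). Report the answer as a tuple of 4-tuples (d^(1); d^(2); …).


Via rank(M_{q-1}∘⋯∘M_p): M ≅ I[1,1], I[1,2]^2, I[1,3], I[2,2], I[4,4].
μ_θ-semistable layers: μ^(1)=17; μ^(2)=12; μ^(3)=-1/2; μ^(4)=-3; μ^(5)=-18

((1, 0, 0, 0); (0, 0, 0, 1); (2, 2, 0, 0); (1, 1, 1, 0); (0, 1, 0, 0))


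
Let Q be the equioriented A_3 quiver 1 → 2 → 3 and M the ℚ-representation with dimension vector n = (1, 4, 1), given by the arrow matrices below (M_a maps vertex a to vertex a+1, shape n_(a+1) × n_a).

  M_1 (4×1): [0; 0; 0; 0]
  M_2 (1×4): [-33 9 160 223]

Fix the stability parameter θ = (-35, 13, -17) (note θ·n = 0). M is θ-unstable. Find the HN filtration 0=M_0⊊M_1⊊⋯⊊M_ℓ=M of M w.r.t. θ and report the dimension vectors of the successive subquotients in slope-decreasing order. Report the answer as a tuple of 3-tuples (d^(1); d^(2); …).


Barcode: M ≅ I[1,1], I[2,2]^3, I[2,3]. HN layers by μ_θ (3 steps, strictly decreasing):
  μ^(1)=13; μ^(2)=-2; μ^(3)=-35

((0, 3, 0); (0, 1, 1); (1, 0, 0))


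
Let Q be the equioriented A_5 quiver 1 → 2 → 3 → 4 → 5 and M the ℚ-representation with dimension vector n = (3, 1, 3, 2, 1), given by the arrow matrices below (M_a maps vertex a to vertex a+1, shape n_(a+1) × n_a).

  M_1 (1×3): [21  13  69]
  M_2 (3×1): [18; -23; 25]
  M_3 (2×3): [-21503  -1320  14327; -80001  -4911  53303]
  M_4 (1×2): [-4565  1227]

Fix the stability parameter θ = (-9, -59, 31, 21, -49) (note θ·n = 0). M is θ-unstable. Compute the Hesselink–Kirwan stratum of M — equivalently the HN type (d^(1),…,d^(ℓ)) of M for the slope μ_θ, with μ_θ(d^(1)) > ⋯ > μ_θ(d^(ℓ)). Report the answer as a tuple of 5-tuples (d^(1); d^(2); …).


Barcode: M ≅ I[1,1]^2, I[1,5], I[3,3], I[3,4]. HN layers by μ_θ (5 steps, strictly decreasing):
  μ^(1)=31; μ^(2)=26; μ^(3)=1; μ^(4)=-9; μ^(5)=-34

((0, 0, 1, 0, 0); (0, 0, 1, 1, 0); (0, 0, 1, 1, 1); (2, 0, 0, 0, 0); (1, 1, 0, 0, 0))


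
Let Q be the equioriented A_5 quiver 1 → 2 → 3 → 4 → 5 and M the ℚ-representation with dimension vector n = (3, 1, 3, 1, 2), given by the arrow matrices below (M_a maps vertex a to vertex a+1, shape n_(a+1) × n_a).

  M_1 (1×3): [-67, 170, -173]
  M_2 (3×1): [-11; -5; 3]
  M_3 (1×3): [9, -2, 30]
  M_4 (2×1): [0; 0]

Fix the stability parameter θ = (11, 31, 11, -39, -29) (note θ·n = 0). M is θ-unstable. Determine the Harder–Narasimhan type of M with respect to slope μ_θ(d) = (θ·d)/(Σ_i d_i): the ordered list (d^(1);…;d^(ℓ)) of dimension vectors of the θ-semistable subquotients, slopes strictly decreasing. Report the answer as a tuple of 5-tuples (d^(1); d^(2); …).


Via rank(M_{q-1}∘⋯∘M_p): M ≅ I[1,1]^2, I[1,4], I[3,3]^2, I[5,5]^2.
μ_θ-semistable layers: μ^(1)=11; μ^(2)=7/2; μ^(3)=-29

((2, 0, 2, 0, 0); (1, 1, 1, 1, 0); (0, 0, 0, 0, 2))


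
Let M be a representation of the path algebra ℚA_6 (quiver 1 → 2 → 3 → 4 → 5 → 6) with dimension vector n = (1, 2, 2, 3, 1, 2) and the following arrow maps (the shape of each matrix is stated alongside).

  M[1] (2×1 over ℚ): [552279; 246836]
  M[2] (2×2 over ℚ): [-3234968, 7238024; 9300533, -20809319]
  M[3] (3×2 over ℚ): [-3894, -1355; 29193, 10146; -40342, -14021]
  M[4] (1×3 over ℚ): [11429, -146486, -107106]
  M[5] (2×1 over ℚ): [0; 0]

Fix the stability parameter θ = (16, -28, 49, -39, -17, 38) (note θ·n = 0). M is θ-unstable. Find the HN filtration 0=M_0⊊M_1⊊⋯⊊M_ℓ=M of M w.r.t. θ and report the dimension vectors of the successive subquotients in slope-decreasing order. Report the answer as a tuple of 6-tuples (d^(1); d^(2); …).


Barcode: M ≅ I[1,5], I[2,2], I[3,4], I[4,4], I[6,6]^2. HN layers by μ_θ (6 steps, strictly decreasing):
  μ^(1)=38; μ^(2)=5; μ^(3)=-7/3; μ^(4)=-6; μ^(5)=-28; μ^(6)=-39

((0, 0, 0, 0, 0, 2); (0, 0, 1, 1, 0, 0); (0, 0, 1, 1, 1, 0); (1, 1, 0, 0, 0, 0); (0, 1, 0, 0, 0, 0); (0, 0, 0, 1, 0, 0))


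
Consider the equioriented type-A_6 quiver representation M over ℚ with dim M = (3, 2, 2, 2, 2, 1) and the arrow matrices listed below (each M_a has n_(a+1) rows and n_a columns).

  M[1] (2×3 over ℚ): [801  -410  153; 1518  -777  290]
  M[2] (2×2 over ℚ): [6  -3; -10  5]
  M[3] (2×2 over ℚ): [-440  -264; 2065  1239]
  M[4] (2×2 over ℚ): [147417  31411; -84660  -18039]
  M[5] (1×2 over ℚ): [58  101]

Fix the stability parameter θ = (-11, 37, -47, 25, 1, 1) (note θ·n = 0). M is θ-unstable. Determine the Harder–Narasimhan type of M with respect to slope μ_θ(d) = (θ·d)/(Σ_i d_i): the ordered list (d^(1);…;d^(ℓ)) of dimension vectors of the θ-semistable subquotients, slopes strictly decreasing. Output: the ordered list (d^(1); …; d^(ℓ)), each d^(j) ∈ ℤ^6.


Interval decomposition of M: I[1,1], I[1,2], I[1,3], I[3,6], I[4,5].
HN type (ℓ=6): μ^(1)=37; μ^(2)=13; μ^(3)=9; μ^(4)=-5; μ^(5)=-11; μ^(6)=-47

((0, 1, 0, 0, 0, 0); (0, 0, 0, 1, 1, 0); (0, 0, 0, 1, 1, 1); (0, 1, 1, 0, 0, 0); (3, 0, 0, 0, 0, 0); (0, 0, 1, 0, 0, 0))


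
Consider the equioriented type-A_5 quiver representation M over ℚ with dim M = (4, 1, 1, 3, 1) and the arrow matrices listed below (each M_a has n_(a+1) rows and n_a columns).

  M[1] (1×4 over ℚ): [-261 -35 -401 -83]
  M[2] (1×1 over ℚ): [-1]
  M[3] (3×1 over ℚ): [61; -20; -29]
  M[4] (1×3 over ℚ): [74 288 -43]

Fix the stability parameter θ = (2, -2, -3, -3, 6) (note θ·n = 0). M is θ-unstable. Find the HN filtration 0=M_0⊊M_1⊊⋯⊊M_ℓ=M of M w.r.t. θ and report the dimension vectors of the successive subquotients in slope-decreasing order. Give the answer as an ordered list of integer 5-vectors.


Via rank(M_{q-1}∘⋯∘M_p): M ≅ I[1,1]^3, I[1,5], I[4,4]^2.
μ_θ-semistable layers: μ^(1)=6; μ^(2)=2; μ^(3)=-3/2; μ^(4)=-3

((0, 0, 0, 0, 1); (3, 0, 0, 0, 0); (1, 1, 1, 1, 0); (0, 0, 0, 2, 0))


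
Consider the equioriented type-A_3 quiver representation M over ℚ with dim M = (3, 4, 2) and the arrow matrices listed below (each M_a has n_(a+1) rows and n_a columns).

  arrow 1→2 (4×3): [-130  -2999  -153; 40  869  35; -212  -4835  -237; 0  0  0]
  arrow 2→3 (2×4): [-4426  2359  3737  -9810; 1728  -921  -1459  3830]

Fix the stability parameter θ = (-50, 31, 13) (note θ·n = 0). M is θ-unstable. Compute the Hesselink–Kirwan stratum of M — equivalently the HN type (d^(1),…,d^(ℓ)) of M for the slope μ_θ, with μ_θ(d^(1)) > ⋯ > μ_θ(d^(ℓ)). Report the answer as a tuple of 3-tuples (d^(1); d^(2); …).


Via rank(M_{q-1}∘⋯∘M_p): M ≅ I[1,2], I[1,3]^2, I[2,2].
μ_θ-semistable layers: μ^(1)=31; μ^(2)=22; μ^(3)=-50

((0, 2, 0); (0, 2, 2); (3, 0, 0))


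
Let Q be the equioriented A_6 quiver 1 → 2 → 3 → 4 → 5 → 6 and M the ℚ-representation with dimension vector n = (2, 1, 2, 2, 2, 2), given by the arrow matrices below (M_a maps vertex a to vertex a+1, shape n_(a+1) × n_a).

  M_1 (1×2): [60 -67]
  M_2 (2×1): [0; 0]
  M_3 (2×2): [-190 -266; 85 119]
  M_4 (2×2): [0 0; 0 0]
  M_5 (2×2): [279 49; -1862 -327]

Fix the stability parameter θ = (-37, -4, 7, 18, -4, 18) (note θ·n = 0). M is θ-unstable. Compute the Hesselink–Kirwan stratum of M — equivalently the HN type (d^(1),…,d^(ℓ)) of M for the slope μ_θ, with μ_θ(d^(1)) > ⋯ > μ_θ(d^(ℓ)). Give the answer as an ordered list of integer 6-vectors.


Barcode: M ≅ I[1,1], I[1,2], I[3,3], I[3,4], I[4,4], I[5,6]^2. HN layers by μ_θ (4 steps, strictly decreasing):
  μ^(1)=18; μ^(2)=7; μ^(3)=-4; μ^(4)=-37

((0, 0, 0, 2, 0, 2); (0, 0, 2, 0, 0, 0); (0, 1, 0, 0, 2, 0); (2, 0, 0, 0, 0, 0))


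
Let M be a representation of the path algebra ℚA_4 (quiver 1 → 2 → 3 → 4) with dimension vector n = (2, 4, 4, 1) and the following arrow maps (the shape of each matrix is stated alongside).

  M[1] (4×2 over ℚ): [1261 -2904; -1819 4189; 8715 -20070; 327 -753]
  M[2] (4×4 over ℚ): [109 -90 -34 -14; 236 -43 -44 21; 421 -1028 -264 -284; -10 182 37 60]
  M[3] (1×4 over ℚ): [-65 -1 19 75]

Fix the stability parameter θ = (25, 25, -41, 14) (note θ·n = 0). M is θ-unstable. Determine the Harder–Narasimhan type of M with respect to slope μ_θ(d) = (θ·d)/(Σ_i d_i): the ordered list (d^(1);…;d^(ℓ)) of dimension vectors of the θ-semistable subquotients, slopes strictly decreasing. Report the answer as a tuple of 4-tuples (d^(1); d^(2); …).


Interval decomposition of M: I[1,3], I[1,4], I[2,2], I[2,3], I[3,3].
HN type (ℓ=5): μ^(1)=25; μ^(2)=14; μ^(3)=3; μ^(4)=-8; μ^(5)=-41

((0, 1, 0, 0); (0, 0, 0, 1); (2, 2, 2, 0); (0, 1, 1, 0); (0, 0, 1, 0))


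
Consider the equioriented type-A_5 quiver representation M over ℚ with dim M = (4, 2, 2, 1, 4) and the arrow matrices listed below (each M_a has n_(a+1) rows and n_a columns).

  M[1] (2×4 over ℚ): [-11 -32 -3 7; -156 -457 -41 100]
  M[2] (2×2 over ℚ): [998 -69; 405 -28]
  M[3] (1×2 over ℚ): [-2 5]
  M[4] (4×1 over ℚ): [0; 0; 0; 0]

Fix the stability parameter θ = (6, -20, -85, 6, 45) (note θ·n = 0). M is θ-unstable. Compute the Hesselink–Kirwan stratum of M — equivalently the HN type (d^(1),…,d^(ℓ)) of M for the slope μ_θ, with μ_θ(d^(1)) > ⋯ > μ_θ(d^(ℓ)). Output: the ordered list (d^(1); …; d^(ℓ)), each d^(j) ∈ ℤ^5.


Interval decomposition of M: I[1,1]^2, I[1,3], I[1,4], I[5,5]^4.
HN type (ℓ=3): μ^(1)=45; μ^(2)=6; μ^(3)=-33

((0, 0, 0, 0, 4); (2, 0, 0, 1, 0); (2, 2, 2, 0, 0))


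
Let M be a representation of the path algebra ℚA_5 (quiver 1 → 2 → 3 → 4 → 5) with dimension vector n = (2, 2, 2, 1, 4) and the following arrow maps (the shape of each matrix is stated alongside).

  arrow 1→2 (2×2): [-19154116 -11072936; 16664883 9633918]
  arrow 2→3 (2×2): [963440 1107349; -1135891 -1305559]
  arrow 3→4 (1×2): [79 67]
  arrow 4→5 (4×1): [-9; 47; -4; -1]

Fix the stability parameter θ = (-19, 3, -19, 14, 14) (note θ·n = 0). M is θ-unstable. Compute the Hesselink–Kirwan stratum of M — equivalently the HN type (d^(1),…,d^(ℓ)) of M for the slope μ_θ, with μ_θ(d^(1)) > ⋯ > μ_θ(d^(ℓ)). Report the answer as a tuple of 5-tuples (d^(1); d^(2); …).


Interval decomposition of M: I[1,1], I[1,5], I[2,3], I[5,5]^3.
HN type (ℓ=3): μ^(1)=14; μ^(2)=-8; μ^(3)=-19

((0, 0, 0, 1, 4); (0, 2, 2, 0, 0); (2, 0, 0, 0, 0))


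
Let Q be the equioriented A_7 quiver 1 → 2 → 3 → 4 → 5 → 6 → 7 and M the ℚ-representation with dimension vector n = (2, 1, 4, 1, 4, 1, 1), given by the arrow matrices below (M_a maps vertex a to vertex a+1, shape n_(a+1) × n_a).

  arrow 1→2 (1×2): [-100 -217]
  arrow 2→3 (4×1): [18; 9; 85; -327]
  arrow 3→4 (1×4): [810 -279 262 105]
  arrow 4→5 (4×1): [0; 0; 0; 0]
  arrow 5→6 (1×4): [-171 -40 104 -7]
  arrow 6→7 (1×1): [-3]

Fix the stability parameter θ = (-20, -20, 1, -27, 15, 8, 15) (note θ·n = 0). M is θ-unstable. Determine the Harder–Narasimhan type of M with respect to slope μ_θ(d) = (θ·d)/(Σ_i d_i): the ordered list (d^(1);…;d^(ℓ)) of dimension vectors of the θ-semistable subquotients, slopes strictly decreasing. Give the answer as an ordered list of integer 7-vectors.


Interval decomposition of M: I[1,1], I[1,4], I[3,3]^3, I[5,5]^3, I[5,7].
HN type (ℓ=5): μ^(1)=15; μ^(2)=23/2; μ^(3)=1; μ^(4)=-13; μ^(5)=-20

((0, 0, 0, 0, 3, 0, 1); (0, 0, 0, 0, 1, 1, 0); (0, 0, 3, 0, 0, 0, 0); (0, 0, 1, 1, 0, 0, 0); (2, 1, 0, 0, 0, 0, 0))


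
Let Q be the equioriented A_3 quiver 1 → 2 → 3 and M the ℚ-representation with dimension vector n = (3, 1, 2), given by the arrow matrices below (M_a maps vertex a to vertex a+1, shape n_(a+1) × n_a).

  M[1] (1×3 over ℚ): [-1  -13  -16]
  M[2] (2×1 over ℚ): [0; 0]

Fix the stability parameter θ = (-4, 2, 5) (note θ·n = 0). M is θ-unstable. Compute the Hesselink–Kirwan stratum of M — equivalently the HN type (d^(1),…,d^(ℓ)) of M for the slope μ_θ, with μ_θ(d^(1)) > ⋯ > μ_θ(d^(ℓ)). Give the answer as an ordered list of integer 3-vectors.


Via rank(M_{q-1}∘⋯∘M_p): M ≅ I[1,1]^2, I[1,2], I[3,3]^2.
μ_θ-semistable layers: μ^(1)=5; μ^(2)=2; μ^(3)=-4

((0, 0, 2); (0, 1, 0); (3, 0, 0))


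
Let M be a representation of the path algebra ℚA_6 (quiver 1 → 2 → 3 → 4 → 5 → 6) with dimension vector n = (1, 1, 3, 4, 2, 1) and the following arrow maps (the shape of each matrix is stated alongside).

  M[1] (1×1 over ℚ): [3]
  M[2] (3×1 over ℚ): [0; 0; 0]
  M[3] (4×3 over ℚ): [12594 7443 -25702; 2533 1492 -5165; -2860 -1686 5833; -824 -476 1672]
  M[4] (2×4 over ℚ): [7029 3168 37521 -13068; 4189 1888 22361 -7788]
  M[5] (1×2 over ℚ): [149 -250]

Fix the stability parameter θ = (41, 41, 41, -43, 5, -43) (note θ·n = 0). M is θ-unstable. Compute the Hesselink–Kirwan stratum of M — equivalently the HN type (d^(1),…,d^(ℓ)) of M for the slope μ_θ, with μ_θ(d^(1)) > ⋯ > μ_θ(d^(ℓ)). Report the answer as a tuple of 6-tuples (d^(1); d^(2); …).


Interval decomposition of M: I[1,2], I[3,4]^2, I[3,6], I[4,4], I[5,5].
HN type (ℓ=5): μ^(1)=41; μ^(2)=5; μ^(3)=-1; μ^(4)=-10; μ^(5)=-43

((1, 1, 0, 0, 0, 0); (0, 0, 0, 0, 1, 0); (0, 0, 2, 2, 0, 0); (0, 0, 1, 1, 1, 1); (0, 0, 0, 1, 0, 0))


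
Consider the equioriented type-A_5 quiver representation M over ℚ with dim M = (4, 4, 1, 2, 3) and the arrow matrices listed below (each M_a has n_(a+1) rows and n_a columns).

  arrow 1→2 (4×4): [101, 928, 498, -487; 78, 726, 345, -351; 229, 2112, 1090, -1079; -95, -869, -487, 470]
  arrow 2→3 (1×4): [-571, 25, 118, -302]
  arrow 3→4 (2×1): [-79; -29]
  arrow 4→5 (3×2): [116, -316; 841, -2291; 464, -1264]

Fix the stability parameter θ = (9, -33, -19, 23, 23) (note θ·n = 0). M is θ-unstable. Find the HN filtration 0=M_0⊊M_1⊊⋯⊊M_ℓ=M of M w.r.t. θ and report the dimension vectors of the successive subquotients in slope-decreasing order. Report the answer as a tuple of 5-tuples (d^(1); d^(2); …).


Interval decomposition of M: I[1,1], I[1,2]^2, I[1,4], I[2,2], I[4,5], I[5,5]^2.
HN type (ℓ=5): μ^(1)=23; μ^(2)=9; μ^(3)=-12; μ^(4)=-43/3; μ^(5)=-33

((0, 0, 0, 2, 3); (1, 0, 0, 0, 0); (2, 2, 0, 0, 0); (1, 1, 1, 0, 0); (0, 1, 0, 0, 0))


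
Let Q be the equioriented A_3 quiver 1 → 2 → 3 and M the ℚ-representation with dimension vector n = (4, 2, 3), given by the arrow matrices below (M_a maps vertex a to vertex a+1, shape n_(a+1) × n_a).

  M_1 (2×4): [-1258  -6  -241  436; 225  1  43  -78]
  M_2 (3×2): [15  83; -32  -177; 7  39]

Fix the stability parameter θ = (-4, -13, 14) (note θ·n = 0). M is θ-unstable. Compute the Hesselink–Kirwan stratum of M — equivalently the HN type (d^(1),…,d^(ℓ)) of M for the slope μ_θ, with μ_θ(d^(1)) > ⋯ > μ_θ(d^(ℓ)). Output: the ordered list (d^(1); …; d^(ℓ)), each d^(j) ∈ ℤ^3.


Barcode: M ≅ I[1,1]^2, I[1,3]^2, I[3,3]. HN layers by μ_θ (3 steps, strictly decreasing):
  μ^(1)=14; μ^(2)=-4; μ^(3)=-17/2

((0, 0, 3); (2, 0, 0); (2, 2, 0))


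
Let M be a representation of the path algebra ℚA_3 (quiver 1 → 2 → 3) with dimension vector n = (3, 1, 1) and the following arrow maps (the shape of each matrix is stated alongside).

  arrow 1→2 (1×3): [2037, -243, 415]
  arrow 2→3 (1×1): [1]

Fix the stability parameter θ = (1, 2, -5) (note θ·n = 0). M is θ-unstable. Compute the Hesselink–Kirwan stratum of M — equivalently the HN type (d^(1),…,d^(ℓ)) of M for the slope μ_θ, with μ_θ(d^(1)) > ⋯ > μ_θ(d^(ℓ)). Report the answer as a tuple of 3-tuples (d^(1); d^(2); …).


Via rank(M_{q-1}∘⋯∘M_p): M ≅ I[1,1]^2, I[1,3].
μ_θ-semistable layers: μ^(1)=1; μ^(2)=-2/3

((2, 0, 0); (1, 1, 1))


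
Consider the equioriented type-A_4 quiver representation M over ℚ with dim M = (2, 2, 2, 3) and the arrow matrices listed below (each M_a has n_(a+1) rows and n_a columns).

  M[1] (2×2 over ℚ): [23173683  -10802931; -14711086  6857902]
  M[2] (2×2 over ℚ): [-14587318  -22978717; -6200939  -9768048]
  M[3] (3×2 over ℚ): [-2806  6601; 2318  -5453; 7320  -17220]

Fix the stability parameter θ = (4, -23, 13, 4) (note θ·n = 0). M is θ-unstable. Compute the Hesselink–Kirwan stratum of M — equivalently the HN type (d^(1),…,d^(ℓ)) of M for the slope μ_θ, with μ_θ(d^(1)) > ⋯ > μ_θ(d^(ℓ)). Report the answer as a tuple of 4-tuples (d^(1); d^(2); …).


Interval decomposition of M: I[1,1], I[1,4], I[2,3], I[4,4]^2.
HN type (ℓ=5): μ^(1)=13; μ^(2)=17/2; μ^(3)=4; μ^(4)=-19/2; μ^(5)=-23

((0, 0, 1, 0); (0, 0, 1, 1); (1, 0, 0, 2); (1, 1, 0, 0); (0, 1, 0, 0))


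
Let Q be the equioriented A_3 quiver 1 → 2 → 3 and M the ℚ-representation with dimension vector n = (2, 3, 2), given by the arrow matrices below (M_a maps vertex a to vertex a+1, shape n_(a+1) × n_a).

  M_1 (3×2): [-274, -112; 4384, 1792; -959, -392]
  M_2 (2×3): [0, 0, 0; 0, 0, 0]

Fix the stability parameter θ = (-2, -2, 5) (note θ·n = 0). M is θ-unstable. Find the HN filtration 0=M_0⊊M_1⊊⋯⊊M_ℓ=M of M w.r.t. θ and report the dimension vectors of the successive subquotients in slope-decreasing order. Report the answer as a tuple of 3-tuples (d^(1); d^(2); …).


Barcode: M ≅ I[1,1], I[1,2], I[2,2]^2, I[3,3]^2. HN layers by μ_θ (2 steps, strictly decreasing):
  μ^(1)=5; μ^(2)=-2

((0, 0, 2); (2, 3, 0))


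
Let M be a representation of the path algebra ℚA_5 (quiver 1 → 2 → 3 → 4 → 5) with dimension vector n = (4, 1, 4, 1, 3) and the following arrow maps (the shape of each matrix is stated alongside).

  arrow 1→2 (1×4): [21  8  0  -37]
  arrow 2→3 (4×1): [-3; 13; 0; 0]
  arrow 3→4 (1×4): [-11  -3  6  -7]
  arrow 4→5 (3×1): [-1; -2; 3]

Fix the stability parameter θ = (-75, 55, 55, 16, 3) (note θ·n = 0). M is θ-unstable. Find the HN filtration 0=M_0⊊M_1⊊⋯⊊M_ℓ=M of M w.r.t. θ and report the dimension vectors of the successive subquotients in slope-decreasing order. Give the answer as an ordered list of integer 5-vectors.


Via rank(M_{q-1}∘⋯∘M_p): M ≅ I[1,1]^3, I[1,5], I[3,3]^3, I[5,5]^2.
μ_θ-semistable layers: μ^(1)=55; μ^(2)=129/4; μ^(3)=3; μ^(4)=-75

((0, 0, 3, 0, 0); (0, 1, 1, 1, 1); (0, 0, 0, 0, 2); (4, 0, 0, 0, 0))


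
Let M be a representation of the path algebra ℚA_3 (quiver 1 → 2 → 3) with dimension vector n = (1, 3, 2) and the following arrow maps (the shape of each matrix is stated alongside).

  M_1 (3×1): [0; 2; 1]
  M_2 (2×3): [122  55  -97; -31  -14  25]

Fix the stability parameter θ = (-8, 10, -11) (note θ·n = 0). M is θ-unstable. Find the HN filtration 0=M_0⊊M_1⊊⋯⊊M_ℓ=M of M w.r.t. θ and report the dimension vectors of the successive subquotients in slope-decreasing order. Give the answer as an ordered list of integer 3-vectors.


Via rank(M_{q-1}∘⋯∘M_p): M ≅ I[1,3], I[2,2], I[2,3].
μ_θ-semistable layers: μ^(1)=10; μ^(2)=-1/2; μ^(3)=-8

((0, 1, 0); (0, 2, 2); (1, 0, 0))


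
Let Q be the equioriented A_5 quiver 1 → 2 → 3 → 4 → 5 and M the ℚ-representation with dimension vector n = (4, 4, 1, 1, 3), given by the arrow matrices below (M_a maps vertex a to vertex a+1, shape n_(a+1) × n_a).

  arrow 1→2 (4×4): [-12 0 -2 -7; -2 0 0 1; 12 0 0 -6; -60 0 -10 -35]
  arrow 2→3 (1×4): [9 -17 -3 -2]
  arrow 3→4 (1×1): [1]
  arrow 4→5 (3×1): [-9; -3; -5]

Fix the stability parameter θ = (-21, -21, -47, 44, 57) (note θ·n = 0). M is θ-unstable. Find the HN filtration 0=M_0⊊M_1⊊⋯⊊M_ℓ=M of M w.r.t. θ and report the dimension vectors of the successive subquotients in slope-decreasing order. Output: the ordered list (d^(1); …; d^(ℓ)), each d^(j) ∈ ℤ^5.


Via rank(M_{q-1}∘⋯∘M_p): M ≅ I[1,1]^2, I[1,2], I[1,5], I[2,2]^2, I[5,5]^2.
μ_θ-semistable layers: μ^(1)=57; μ^(2)=44; μ^(3)=-21; μ^(4)=-89/3

((0, 0, 0, 0, 3); (0, 0, 0, 1, 0); (3, 3, 0, 0, 0); (1, 1, 1, 0, 0))


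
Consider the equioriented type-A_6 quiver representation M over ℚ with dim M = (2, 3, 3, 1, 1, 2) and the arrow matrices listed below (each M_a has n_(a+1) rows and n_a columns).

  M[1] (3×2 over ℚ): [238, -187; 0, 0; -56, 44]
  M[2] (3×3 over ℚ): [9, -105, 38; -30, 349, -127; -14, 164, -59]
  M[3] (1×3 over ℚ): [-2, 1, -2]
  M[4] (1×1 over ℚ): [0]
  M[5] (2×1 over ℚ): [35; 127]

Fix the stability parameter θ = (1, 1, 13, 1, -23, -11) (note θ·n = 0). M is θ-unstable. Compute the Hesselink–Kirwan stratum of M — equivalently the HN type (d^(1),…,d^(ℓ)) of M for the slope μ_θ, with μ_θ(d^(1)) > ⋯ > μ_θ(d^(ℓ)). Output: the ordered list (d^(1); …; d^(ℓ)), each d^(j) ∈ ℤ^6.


Barcode: M ≅ I[1,1], I[1,3], I[2,3], I[2,4], I[5,6], I[6,6]. HN layers by μ_θ (5 steps, strictly decreasing):
  μ^(1)=13; μ^(2)=7; μ^(3)=1; μ^(4)=-11; μ^(5)=-23

((0, 0, 2, 0, 0, 0); (0, 0, 1, 1, 0, 0); (2, 3, 0, 0, 0, 0); (0, 0, 0, 0, 0, 2); (0, 0, 0, 0, 1, 0))


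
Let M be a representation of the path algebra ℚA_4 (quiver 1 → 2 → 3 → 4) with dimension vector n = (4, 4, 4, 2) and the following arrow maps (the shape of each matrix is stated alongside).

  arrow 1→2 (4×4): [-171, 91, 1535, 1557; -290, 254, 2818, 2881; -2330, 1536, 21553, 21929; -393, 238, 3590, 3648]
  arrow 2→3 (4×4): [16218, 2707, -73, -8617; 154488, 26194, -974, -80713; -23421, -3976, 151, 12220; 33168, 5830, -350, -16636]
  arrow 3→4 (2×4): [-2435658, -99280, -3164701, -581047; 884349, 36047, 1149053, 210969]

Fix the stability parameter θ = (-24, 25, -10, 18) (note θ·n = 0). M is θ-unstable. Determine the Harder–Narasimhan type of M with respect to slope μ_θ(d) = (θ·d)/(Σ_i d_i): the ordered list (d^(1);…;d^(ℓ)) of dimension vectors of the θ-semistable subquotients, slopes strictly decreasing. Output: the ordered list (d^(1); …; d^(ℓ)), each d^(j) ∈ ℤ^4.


Barcode: M ≅ I[1,2], I[1,3], I[1,4]^2, I[3,3]. HN layers by μ_θ (5 steps, strictly decreasing):
  μ^(1)=25; μ^(2)=18; μ^(3)=15/2; μ^(4)=-10; μ^(5)=-24

((0, 1, 0, 0); (0, 0, 0, 2); (0, 3, 3, 0); (0, 0, 1, 0); (4, 0, 0, 0))


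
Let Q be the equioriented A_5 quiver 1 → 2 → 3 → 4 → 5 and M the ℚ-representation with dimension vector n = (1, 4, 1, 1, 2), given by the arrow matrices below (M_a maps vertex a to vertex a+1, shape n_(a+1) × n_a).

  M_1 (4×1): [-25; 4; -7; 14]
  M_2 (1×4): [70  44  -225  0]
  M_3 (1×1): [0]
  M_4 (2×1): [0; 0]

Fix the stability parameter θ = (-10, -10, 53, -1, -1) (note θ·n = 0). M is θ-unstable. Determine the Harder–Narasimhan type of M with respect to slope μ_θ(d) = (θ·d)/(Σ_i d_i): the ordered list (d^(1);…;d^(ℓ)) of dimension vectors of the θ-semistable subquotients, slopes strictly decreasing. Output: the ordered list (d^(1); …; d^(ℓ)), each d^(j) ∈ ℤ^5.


Interval decomposition of M: I[1,3], I[2,2]^3, I[4,4], I[5,5]^2.
HN type (ℓ=3): μ^(1)=53; μ^(2)=-1; μ^(3)=-10

((0, 0, 1, 0, 0); (0, 0, 0, 1, 2); (1, 4, 0, 0, 0))


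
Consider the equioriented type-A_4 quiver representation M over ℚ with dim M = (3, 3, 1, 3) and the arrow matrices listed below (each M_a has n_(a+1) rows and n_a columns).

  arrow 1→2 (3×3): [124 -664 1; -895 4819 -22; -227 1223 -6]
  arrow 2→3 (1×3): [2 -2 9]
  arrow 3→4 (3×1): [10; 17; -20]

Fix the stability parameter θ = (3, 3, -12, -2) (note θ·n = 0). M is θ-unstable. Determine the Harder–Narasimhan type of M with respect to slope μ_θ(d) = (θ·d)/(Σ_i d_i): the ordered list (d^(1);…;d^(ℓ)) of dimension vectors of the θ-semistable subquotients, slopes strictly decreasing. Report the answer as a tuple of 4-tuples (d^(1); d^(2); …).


Via rank(M_{q-1}∘⋯∘M_p): M ≅ I[1,1], I[1,2], I[1,4], I[2,2], I[4,4]^2.
μ_θ-semistable layers: μ^(1)=3; μ^(2)=-2

((2, 2, 0, 0); (1, 1, 1, 3))


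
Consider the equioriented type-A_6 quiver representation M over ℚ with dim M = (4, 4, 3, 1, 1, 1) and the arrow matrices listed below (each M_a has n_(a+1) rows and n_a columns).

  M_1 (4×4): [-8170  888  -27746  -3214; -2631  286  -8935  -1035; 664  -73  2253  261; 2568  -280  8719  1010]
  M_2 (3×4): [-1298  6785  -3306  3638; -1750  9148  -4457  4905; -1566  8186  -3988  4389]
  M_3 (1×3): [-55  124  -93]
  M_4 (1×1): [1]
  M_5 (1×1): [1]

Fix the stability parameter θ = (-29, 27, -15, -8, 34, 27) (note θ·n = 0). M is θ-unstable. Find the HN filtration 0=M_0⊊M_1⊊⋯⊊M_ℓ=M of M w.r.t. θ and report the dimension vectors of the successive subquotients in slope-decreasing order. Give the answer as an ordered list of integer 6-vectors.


Via rank(M_{q-1}∘⋯∘M_p): M ≅ I[1,1], I[1,3]^2, I[1,6], I[2,2].
μ_θ-semistable layers: μ^(1)=61/2; μ^(2)=27; μ^(3)=6; μ^(4)=4/3; μ^(5)=-29

((0, 0, 0, 0, 1, 1); (0, 1, 0, 0, 0, 0); (0, 2, 2, 0, 0, 0); (0, 1, 1, 1, 0, 0); (4, 0, 0, 0, 0, 0))


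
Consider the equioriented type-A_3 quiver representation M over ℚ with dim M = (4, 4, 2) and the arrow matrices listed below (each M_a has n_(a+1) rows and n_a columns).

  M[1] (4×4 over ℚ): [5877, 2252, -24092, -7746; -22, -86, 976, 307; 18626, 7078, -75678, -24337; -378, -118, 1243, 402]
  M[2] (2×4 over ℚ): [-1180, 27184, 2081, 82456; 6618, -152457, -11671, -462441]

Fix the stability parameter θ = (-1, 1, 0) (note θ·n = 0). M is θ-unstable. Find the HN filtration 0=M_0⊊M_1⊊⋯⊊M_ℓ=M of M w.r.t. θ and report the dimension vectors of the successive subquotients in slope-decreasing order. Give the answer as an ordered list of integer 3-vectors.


Barcode: M ≅ I[1,1], I[1,2], I[1,3]^2, I[2,2]. HN layers by μ_θ (3 steps, strictly decreasing):
  μ^(1)=1; μ^(2)=1/2; μ^(3)=-1

((0, 2, 0); (0, 2, 2); (4, 0, 0))


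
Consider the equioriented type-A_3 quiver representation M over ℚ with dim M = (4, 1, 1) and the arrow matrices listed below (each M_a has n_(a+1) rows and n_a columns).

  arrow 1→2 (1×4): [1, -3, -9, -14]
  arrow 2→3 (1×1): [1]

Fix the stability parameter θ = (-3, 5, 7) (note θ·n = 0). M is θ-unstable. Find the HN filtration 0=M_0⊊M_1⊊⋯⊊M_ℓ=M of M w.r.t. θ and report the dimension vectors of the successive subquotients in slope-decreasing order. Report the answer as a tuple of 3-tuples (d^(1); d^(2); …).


Barcode: M ≅ I[1,1]^3, I[1,3]. HN layers by μ_θ (3 steps, strictly decreasing):
  μ^(1)=7; μ^(2)=5; μ^(3)=-3

((0, 0, 1); (0, 1, 0); (4, 0, 0))


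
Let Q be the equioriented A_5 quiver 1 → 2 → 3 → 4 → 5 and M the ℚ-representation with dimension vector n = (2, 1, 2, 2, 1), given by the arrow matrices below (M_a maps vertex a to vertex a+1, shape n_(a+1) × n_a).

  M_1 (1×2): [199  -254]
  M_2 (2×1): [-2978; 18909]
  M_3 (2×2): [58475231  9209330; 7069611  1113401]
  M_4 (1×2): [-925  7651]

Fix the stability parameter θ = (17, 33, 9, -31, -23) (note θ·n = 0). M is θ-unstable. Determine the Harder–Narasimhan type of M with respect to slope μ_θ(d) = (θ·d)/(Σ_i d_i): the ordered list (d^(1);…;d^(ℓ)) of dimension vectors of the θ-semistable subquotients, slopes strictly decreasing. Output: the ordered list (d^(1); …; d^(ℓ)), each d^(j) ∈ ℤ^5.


Interval decomposition of M: I[1,1], I[1,5], I[3,4].
HN type (ℓ=3): μ^(1)=17; μ^(2)=1; μ^(3)=-11

((1, 0, 0, 0, 0); (1, 1, 1, 1, 1); (0, 0, 1, 1, 0))
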